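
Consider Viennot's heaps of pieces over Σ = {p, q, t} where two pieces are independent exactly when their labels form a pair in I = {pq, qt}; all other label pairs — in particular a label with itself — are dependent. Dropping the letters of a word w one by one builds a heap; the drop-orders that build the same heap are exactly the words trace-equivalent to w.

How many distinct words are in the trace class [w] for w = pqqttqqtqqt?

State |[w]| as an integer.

0(p) covers ∅
1(q) covers ∅
2(q) covers 1:q
3(t) covers 0:p
4(t) covers 3:t
5(q) covers 2:q
6(q) covers 5:q
7(t) covers 4:t
8(q) covers 6:q
9(q) covers 8:q
10(t) covers 7:t
floor of heap: 0:p, 1:q
completions by unplaced set U, small U first (add the entries for U minus each lowest piece of U):
  |U|=1: {9}:1  {10}:1
  |U|=2: {7,10}:1  {8,9}:1  {9,10}:2
  |U|=3: {4,7,10}:1  {6,8,9}:1  {7,9,10}:3  {8,9,10}:3
  |U|=4: {3,4,7,10}:1  {4,7,9,10}:4  {5,6,8,9}:1  {6,8,9,10}:4  {7,8,9,10}:6
  |U|=5: {0,3,4,7,10}:1  {2,5,6,8,9}:1  {3,4,7,9,10}:5  {4,7,8,9,10}:10  {5,6,8,9,10}:5  {6,7,8,9,10}:10
  |U|=6: {0,3,4,7,9,10}:6  {1,2,5,6,8,9}:1  {2,5,6,8,9,10}:6  {3,4,7,8,9,10}:15  {4,6,7,8,9,10}:20  {5,6,7,8,9,10}:15
  |U|=7: {0,3,4,7,8,9,10}:21  {1,2,5,6,8,9,10}:7  {2,5,6,7,8,9,10}:21  {3,4,6,7,8,9,10}:35  {4,5,6,7,8,9,10}:35
  |U|=8: {0,3,4,6,7,8,9,10}:56  {1,2,5,6,7,8,9,10}:28  {2,4,5,6,7,8,9,10}:56  {3,4,5,6,7,8,9,10}:70
  |U|=9: {0,3,4,5,6,7,8,9,10}:126  {1,2,4,5,6,7,8,9,10}:84  {2,3,4,5,6,7,8,9,10}:126
  start at 0(p): 210
  start at 1(q): 252
sum over floor = 462

462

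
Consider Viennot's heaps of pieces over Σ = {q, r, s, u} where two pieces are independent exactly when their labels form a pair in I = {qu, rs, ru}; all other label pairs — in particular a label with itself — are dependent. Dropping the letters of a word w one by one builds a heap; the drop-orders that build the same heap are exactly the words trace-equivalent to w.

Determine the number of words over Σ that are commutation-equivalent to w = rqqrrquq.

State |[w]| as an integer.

#0=r has no predecessor
#1=q depends on [0:r]
#2=q depends on [1:q]
#3=r depends on [2:q]
#4=r depends on [3:r]
#5=q depends on [4:r]
#6=u has no predecessor
#7=q depends on [5:q]
sources: [0:r, 6:u]
N(rest) = Σ N(rest − s) over sources s of rest; N(one piece) = 1:
  size 1 → [6]=1  [7]=1
  size 2 → [5,7]=1  [6,7]=2
  size 3 → [4,5,7]=1  [5,6,7]=3
  size 4 → [3,4,5,7]=1  [4,5,6,7]=4
  size 5 → [2,3,4,5,7]=1  [3,4,5,6,7]=5
  size 6 → [1,2,3,4,5,7]=1  [2,3,4,5,6,7]=6
  first=0(r) contributes 7
  first=6(u) contributes 1
|[w]| = 8

8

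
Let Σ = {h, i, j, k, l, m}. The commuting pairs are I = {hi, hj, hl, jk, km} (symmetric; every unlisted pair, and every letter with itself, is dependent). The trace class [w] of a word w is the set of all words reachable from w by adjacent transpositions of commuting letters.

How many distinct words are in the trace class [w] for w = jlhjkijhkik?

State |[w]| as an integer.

drop 0:j onto floor
drop 1:l onto {0:j}
drop 2:h onto floor
drop 3:j onto {1:l}
drop 4:k onto {1:l, 2:h}
drop 5:i onto {3:j, 4:k}
drop 6:j onto {5:i}
drop 7:h onto {4:k}
drop 8:k onto {5:i, 7:h}
drop 9:i onto {6:j, 8:k}
drop 10:k onto {9:i}
ground layer = {0:j, 2:h}
drop-orders for the pieces not yet dropped (sum over which currently-grounded one goes next):
  1 to go: {10} 1
  2 to go: {9,10} 1
  3 to go: {6,9,10} 1  {8,9,10} 1
  4 to go: {6,8,9,10} 2  {7,8,9,10} 1
  5 to go: {5,6,8,9,10} 2  {6,7,8,9,10} 3
  6 to go: {3,5,6,8,9,10} 2  {5,6,7,8,9,10} 5
  7 to go: {3,5,6,7,8,9,10} 7  {4,5,6,7,8,9,10} 5
  8 to go: {2,4,5,6,7,8,9,10} 5  {3,4,5,6,7,8,9,10} 12
  9 to go: {1,3,4,5,6,7,8,9,10} 12  {2,3,4,5,6,7,8,9,10} 17
  if 0:j drops first: 29 orders
  if 2:h drops first: 12 orders
heap linearizations: 41

41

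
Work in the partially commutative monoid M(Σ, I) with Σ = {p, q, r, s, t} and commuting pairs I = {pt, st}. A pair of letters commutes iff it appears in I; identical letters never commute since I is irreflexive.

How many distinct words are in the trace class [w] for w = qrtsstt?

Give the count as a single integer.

10

#0=q has no predecessor
#1=r depends on [0:q]
#2=t depends on [1:r]
#3=s depends on [1:r]
#4=s depends on [3:s]
#5=t depends on [2:t]
#6=t depends on [5:t]
sources: [0:q]
N(rest) = Σ N(rest − s) over sources s of rest; N(one piece) = 1:
  size 1 → [4]=1  [6]=1
  size 2 → [3,4]=1  [4,6]=2  [5,6]=1
  size 3 → [2,5,6]=1  [3,4,6]=3  [4,5,6]=3
  size 4 → [2,4,5,6]=4  [3,4,5,6]=6
  size 5 → [2,3,4,5,6]=10
  first=0(q) contributes 10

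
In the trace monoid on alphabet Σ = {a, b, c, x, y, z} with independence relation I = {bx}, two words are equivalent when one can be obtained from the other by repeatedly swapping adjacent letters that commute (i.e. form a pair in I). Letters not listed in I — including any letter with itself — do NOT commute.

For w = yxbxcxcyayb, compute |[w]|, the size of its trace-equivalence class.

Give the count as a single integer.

3

drop 0:y onto floor
drop 1:x onto {0:y}
drop 2:b onto {0:y}
drop 3:x onto {1:x}
drop 4:c onto {2:b, 3:x}
drop 5:x onto {4:c}
drop 6:c onto {5:x}
drop 7:y onto {6:c}
drop 8:a onto {7:y}
drop 9:y onto {8:a}
drop 10:b onto {9:y}
ground layer = {0:y}
drop-orders for the pieces not yet dropped (sum over which currently-grounded one goes next):
  1 to go: {10} 1
  2 to go: {9,10} 1
  3 to go: {8,9,10} 1
  4 to go: {7,8,9,10} 1
  5 to go: {6,7,8,9,10} 1
  6 to go: {5,6,7,8,9,10} 1
  7 to go: {4,5,6,7,8,9,10} 1
  8 to go: {2,4,5,6,7,8,9,10} 1  {3,4,5,6,7,8,9,10} 1
  9 to go: {1,3,4,5,6,7,8,9,10} 1  {2,3,4,5,6,7,8,9,10} 2
  if 0:y drops first: 3 orders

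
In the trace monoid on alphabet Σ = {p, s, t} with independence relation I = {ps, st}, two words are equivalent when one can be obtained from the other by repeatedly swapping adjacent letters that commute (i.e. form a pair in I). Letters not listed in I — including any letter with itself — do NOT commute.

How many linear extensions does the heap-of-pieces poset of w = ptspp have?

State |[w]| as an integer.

drop 0:p onto floor
drop 1:t onto {0:p}
drop 2:s onto floor
drop 3:p onto {1:t}
drop 4:p onto {3:p}
ground layer = {0:p, 2:s}
drop-orders for the pieces not yet dropped (sum over which currently-grounded one goes next):
  1 to go: {2} 1  {4} 1
  2 to go: {2,4} 2  {3,4} 1
  3 to go: {1,3,4} 1  {2,3,4} 3
  if 0:p drops first: 4 orders
  if 2:s drops first: 1 orders
heap linearizations: 5

5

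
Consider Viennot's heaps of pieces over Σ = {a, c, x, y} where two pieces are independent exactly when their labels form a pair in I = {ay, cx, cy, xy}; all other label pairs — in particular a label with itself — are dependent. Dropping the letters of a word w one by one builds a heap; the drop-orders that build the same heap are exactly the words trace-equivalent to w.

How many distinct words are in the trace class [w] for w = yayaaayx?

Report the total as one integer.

#0=y has no predecessor
#1=a has no predecessor
#2=y depends on [0:y]
#3=a depends on [1:a]
#4=a depends on [3:a]
#5=a depends on [4:a]
#6=y depends on [2:y]
#7=x depends on [5:a]
sources: [0:y, 1:a]
N(rest) = Σ N(rest − s) over sources s of rest; N(one piece) = 1:
  size 1 → [6]=1  [7]=1
  size 2 → [2,6]=1  [5,7]=1  [6,7]=2
  size 3 → [0,2,6]=1  [2,6,7]=3  [4,5,7]=1  [5,6,7]=3
  size 4 → [0,2,6,7]=4  [2,5,6,7]=6  [3,4,5,7]=1  [4,5,6,7]=4
  size 5 → [0,2,5,6,7]=10  [1,3,4,5,7]=1  [2,4,5,6,7]=10  [3,4,5,6,7]=5
  size 6 → [0,2,4,5,6,7]=20  [1,3,4,5,6,7]=6  [2,3,4,5,6,7]=15
  first=0(y) contributes 21
  first=1(a) contributes 35
|[w]| = 56

56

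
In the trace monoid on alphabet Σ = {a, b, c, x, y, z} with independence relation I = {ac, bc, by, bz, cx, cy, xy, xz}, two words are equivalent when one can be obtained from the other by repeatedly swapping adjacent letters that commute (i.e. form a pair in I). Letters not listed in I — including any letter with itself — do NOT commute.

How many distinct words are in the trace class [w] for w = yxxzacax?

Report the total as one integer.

28

piece 0:y — minimal
piece 1:x — minimal
piece 2:x rests on {1:x}
piece 3:z rests on {0:y}
piece 4:a rests on {2:x, 3:z}
piece 5:c rests on {3:z}
piece 6:a rests on {4:a}
piece 7:x rests on {6:a}
minimal pieces: {0:y, 1:x}
ways to finish when only these pieces remain (= sum over removing one remaining piece with nothing left below it):
  1 left: {5}→1  {7}→1
  2 left: {5,7}→2  {6,7}→1
  3 left: {4,6,7}→1  {5,6,7}→3
  4 left: {2,4,6,7}→1  {4,5,6,7}→4
  5 left: {1,2,4,6,7}→1  {2,4,5,6,7}→5  {3,4,5,6,7}→4
  6 left: {0,3,4,5,6,7}→4  {1,2,4,5,6,7}→6  {2,3,4,5,6,7}→9
  placing 0:y first → 15 extensions
  placing 1:x first → 13 extensions
total linear extensions = 28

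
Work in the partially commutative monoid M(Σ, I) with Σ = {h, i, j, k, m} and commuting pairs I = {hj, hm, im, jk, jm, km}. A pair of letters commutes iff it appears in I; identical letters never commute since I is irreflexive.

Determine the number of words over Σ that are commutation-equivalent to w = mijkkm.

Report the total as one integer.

drop 0:m onto floor
drop 1:i onto floor
drop 2:j onto {1:i}
drop 3:k onto {1:i}
drop 4:k onto {3:k}
drop 5:m onto {0:m}
ground layer = {0:m, 1:i}
drop-orders for the pieces not yet dropped (sum over which currently-grounded one goes next):
  1 to go: {2} 1  {4} 1  {5} 1
  2 to go: {0,5} 1  {2,4} 2  {2,5} 2  {3,4} 1  {4,5} 2
  3 to go: {0,2,5} 3  {0,4,5} 3  {2,3,4} 3  {2,4,5} 6  {3,4,5} 3
  4 to go: {0,2,4,5} 12  {0,3,4,5} 6  {1,2,3,4} 3  {2,3,4,5} 12
  if 0:m drops first: 15 orders
  if 1:i drops first: 30 orders
heap linearizations: 45

45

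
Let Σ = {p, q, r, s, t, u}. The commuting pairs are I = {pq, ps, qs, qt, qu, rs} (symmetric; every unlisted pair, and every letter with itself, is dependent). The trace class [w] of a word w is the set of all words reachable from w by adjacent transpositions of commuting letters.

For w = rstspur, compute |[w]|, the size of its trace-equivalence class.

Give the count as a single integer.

piece 0:r — minimal
piece 1:s — minimal
piece 2:t rests on {0:r, 1:s}
piece 3:s rests on {2:t}
piece 4:p rests on {2:t}
piece 5:u rests on {3:s, 4:p}
piece 6:r rests on {5:u}
minimal pieces: {0:r, 1:s}
ways to finish when only these pieces remain (= sum over removing one remaining piece with nothing left below it):
  1 left: {6}→1
  2 left: {5,6}→1
  3 left: {3,5,6}→1  {4,5,6}→1
  4 left: {3,4,5,6}→2
  5 left: {2,3,4,5,6}→2
  placing 0:r first → 2 extensions
  placing 1:s first → 2 extensions
total linear extensions = 4

4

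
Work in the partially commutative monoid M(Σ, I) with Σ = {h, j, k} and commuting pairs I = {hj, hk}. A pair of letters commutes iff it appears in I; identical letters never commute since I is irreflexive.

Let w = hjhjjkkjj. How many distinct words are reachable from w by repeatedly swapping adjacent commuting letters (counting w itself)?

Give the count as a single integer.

#0=h has no predecessor
#1=j has no predecessor
#2=h depends on [0:h]
#3=j depends on [1:j]
#4=j depends on [3:j]
#5=k depends on [4:j]
#6=k depends on [5:k]
#7=j depends on [6:k]
#8=j depends on [7:j]
sources: [0:h, 1:j]
N(rest) = Σ N(rest − s) over sources s of rest; N(one piece) = 1:
  size 1 → [2]=1  [8]=1
  size 2 → [0,2]=1  [2,8]=2  [7,8]=1
  size 3 → [0,2,8]=3  [2,7,8]=3  [6,7,8]=1
  size 4 → [0,2,7,8]=6  [2,6,7,8]=4  [5,6,7,8]=1
  size 5 → [0,2,6,7,8]=10  [2,5,6,7,8]=5  [4,5,6,7,8]=1
  size 6 → [0,2,5,6,7,8]=15  [2,4,5,6,7,8]=6  [3,4,5,6,7,8]=1
  size 7 → [0,2,4,5,6,7,8]=21  [1,3,4,5,6,7,8]=1  [2,3,4,5,6,7,8]=7
  first=0(h) contributes 8
  first=1(j) contributes 28
|[w]| = 36

36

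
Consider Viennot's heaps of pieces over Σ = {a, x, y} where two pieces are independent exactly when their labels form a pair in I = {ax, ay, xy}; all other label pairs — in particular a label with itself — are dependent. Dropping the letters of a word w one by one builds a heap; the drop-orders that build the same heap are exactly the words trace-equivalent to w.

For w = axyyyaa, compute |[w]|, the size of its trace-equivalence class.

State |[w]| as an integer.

piece 0:a — minimal
piece 1:x — minimal
piece 2:y — minimal
piece 3:y rests on {2:y}
piece 4:y rests on {3:y}
piece 5:a rests on {0:a}
piece 6:a rests on {5:a}
minimal pieces: {0:a, 1:x, 2:y}
ways to finish when only these pieces remain (= sum over removing one remaining piece with nothing left below it):
  1 left: {1}→1  {4}→1  {6}→1
  2 left: {1,4}→2  {1,6}→2  {3,4}→1  {4,6}→2  {5,6}→1
  3 left: {0,5,6}→1  {1,3,4}→3  {1,4,6}→6  {1,5,6}→3  {2,3,4}→1  {3,4,6}→3  {4,5,6}→3
  4 left: {0,1,5,6}→4  {0,4,5,6}→4  {1,2,3,4}→4  {1,3,4,6}→12  {1,4,5,6}→12  {2,3,4,6}→4  {3,4,5,6}→6
  5 left: {0,1,4,5,6}→20  {0,3,4,5,6}→10  {1,2,3,4,6}→20  {1,3,4,5,6}→30  {2,3,4,5,6}→10
  placing 0:a first → 60 extensions
  placing 1:x first → 20 extensions
  placing 2:y first → 60 extensions
total linear extensions = 140

140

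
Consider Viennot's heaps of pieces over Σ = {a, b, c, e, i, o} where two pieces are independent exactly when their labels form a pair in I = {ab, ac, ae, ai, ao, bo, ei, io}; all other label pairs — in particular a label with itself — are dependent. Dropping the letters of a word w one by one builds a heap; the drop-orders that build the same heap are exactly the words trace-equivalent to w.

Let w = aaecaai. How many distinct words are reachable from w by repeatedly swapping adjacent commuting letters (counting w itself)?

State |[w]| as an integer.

0(a) covers ∅
1(a) covers 0:a
2(e) covers ∅
3(c) covers 2:e
4(a) covers 1:a
5(a) covers 4:a
6(i) covers 3:c
floor of heap: 0:a, 2:e
completions by unplaced set U, small U first (add the entries for U minus each lowest piece of U):
  |U|=1: {5}:1  {6}:1
  |U|=2: {3,6}:1  {4,5}:1  {5,6}:2
  |U|=3: {1,4,5}:1  {2,3,6}:1  {3,5,6}:3  {4,5,6}:3
  |U|=4: {0,1,4,5}:1  {1,4,5,6}:4  {2,3,5,6}:4  {3,4,5,6}:6
  |U|=5: {0,1,4,5,6}:5  {1,3,4,5,6}:10  {2,3,4,5,6}:10
  start at 0(a): 20
  start at 2(e): 15
sum over floor = 35

35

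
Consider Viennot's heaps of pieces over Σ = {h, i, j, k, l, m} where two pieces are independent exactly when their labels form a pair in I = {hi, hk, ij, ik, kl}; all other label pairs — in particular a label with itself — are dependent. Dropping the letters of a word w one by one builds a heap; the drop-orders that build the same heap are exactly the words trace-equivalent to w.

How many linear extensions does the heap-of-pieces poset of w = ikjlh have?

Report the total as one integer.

3

piece 0:i — minimal
piece 1:k — minimal
piece 2:j rests on {1:k}
piece 3:l rests on {0:i, 2:j}
piece 4:h rests on {3:l}
minimal pieces: {0:i, 1:k}
ways to finish when only these pieces remain (= sum over removing one remaining piece with nothing left below it):
  1 left: {4}→1
  2 left: {3,4}→1
  3 left: {0,3,4}→1  {2,3,4}→1
  placing 0:i first → 1 extensions
  placing 1:k first → 2 extensions
total linear extensions = 3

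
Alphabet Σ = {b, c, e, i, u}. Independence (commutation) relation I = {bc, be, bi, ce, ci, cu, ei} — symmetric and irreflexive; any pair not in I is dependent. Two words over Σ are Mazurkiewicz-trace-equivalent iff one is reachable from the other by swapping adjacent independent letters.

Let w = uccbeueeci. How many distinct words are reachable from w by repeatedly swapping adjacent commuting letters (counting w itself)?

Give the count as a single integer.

drop 0:u onto floor
drop 1:c onto floor
drop 2:c onto {1:c}
drop 3:b onto {0:u}
drop 4:e onto {0:u}
drop 5:u onto {3:b, 4:e}
drop 6:e onto {5:u}
drop 7:e onto {6:e}
drop 8:c onto {2:c}
drop 9:i onto {5:u}
ground layer = {0:u, 1:c}
drop-orders for the pieces not yet dropped (sum over which currently-grounded one goes next):
  1 to go: {7} 1  {8} 1  {9} 1
  2 to go: {2,8} 1  {6,7} 1  {7,8} 2  {7,9} 2  {8,9} 2
  3 to go: {1,2,8} 1  {2,7,8} 3  {2,8,9} 3  {6,7,8} 3  {6,7,9} 3  {7,8,9} 6
  4 to go: {1,2,7,8} 4  {1,2,8,9} 4  {2,6,7,8} 6  {2,7,8,9} 12  {5,6,7,9} 3  {6,7,8,9} 12
  5 to go: {1,2,6,7,8} 10  {1,2,7,8,9} 20  {2,6,7,8,9} 30  {3,5,6,7,9} 3  {4,5,6,7,9} 3  {5,6,7,8,9} 15
  6 to go: {1,2,6,7,8,9} 60  {2,5,6,7,8,9} 45  {3,4,5,6,7,9} 6  {3,5,6,7,8,9} 18  {4,5,6,7,8,9} 18
  7 to go: {0,3,4,5,6,7,9} 6  {1,2,5,6,7,8,9} 105  {2,3,5,6,7,8,9} 63  {2,4,5,6,7,8,9} 63  {3,4,5,6,7,8,9} 42
  8 to go: {0,3,4,5,6,7,8,9} 48  {1,2,3,5,6,7,8,9} 168  {1,2,4,5,6,7,8,9} 168  {2,3,4,5,6,7,8,9} 168
  if 0:u drops first: 504 orders
  if 1:c drops first: 216 orders
heap linearizations: 720

720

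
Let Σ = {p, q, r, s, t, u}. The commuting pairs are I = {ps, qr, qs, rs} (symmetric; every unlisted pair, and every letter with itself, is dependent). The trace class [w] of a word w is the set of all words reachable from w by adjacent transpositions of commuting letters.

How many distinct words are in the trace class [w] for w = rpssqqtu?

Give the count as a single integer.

15

drop 0:r onto floor
drop 1:p onto {0:r}
drop 2:s onto floor
drop 3:s onto {2:s}
drop 4:q onto {1:p}
drop 5:q onto {4:q}
drop 6:t onto {3:s, 5:q}
drop 7:u onto {6:t}
ground layer = {0:r, 2:s}
drop-orders for the pieces not yet dropped (sum over which currently-grounded one goes next):
  1 to go: {7} 1
  2 to go: {6,7} 1
  3 to go: {3,6,7} 1  {5,6,7} 1
  4 to go: {2,3,6,7} 1  {3,5,6,7} 2  {4,5,6,7} 1
  5 to go: {1,4,5,6,7} 1  {2,3,5,6,7} 3  {3,4,5,6,7} 3
  6 to go: {0,1,4,5,6,7} 1  {1,3,4,5,6,7} 4  {2,3,4,5,6,7} 6
  if 0:r drops first: 10 orders
  if 2:s drops first: 5 orders
heap linearizations: 15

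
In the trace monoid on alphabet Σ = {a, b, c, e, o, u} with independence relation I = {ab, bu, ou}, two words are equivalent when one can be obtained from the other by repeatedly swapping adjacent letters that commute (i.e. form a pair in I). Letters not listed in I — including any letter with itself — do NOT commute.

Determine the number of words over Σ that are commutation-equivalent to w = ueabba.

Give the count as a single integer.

6

0(u) covers ∅
1(e) covers 0:u
2(a) covers 1:e
3(b) covers 1:e
4(b) covers 3:b
5(a) covers 2:a
floor of heap: 0:u
completions by unplaced set U, small U first (add the entries for U minus each lowest piece of U):
  |U|=1: {4}:1  {5}:1
  |U|=2: {2,5}:1  {3,4}:1  {4,5}:2
  |U|=3: {2,4,5}:3  {3,4,5}:3
  |U|=4: {2,3,4,5}:6
  start at 0(u): 6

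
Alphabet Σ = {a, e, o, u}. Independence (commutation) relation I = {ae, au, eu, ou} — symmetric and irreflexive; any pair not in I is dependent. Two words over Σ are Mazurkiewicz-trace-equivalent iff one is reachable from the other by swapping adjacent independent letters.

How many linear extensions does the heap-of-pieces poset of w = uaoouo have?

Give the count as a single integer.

#0=u has no predecessor
#1=a has no predecessor
#2=o depends on [1:a]
#3=o depends on [2:o]
#4=u depends on [0:u]
#5=o depends on [3:o]
sources: [0:u, 1:a]
N(rest) = Σ N(rest − s) over sources s of rest; N(one piece) = 1:
  size 1 → [4]=1  [5]=1
  size 2 → [0,4]=1  [3,5]=1  [4,5]=2
  size 3 → [0,4,5]=3  [2,3,5]=1  [3,4,5]=3
  size 4 → [0,3,4,5]=6  [1,2,3,5]=1  [2,3,4,5]=4
  first=0(u) contributes 5
  first=1(a) contributes 10
|[w]| = 15

15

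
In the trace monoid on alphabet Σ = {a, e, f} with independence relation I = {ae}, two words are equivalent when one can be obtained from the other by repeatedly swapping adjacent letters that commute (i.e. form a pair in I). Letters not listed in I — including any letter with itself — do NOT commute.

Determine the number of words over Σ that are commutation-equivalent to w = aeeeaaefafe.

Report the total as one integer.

piece 0:a — minimal
piece 1:e — minimal
piece 2:e rests on {1:e}
piece 3:e rests on {2:e}
piece 4:a rests on {0:a}
piece 5:a rests on {4:a}
piece 6:e rests on {3:e}
piece 7:f rests on {5:a, 6:e}
piece 8:a rests on {7:f}
piece 9:f rests on {8:a}
piece 10:e rests on {9:f}
minimal pieces: {0:a, 1:e}
ways to finish when only these pieces remain (= sum over removing one remaining piece with nothing left below it):
  1 left: {10}→1
  2 left: {9,10}→1
  3 left: {8,9,10}→1
  4 left: {7,8,9,10}→1
  5 left: {5,7,8,9,10}→1  {6,7,8,9,10}→1
  6 left: {3,6,7,8,9,10}→1  {4,5,7,8,9,10}→1  {5,6,7,8,9,10}→2
  7 left: {0,4,5,7,8,9,10}→1  {2,3,6,7,8,9,10}→1  {3,5,6,7,8,9,10}→3  {4,5,6,7,8,9,10}→3
  8 left: {0,4,5,6,7,8,9,10}→4  {1,2,3,6,7,8,9,10}→1  {2,3,5,6,7,8,9,10}→4  {3,4,5,6,7,8,9,10}→6
  9 left: {0,3,4,5,6,7,8,9,10}→10  {1,2,3,5,6,7,8,9,10}→5  {2,3,4,5,6,7,8,9,10}→10
  placing 0:a first → 15 extensions
  placing 1:e first → 20 extensions
total linear extensions = 35

35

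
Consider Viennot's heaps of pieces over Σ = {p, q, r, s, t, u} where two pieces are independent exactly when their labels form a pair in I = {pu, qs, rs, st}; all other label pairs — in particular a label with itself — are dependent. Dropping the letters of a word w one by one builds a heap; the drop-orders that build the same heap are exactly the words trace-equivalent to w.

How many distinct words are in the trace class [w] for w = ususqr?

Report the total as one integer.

3

0(u) covers ∅
1(s) covers 0:u
2(u) covers 1:s
3(s) covers 2:u
4(q) covers 2:u
5(r) covers 4:q
floor of heap: 0:u
completions by unplaced set U, small U first (add the entries for U minus each lowest piece of U):
  |U|=1: {3}:1  {5}:1
  |U|=2: {3,5}:2  {4,5}:1
  |U|=3: {3,4,5}:3
  |U|=4: {2,3,4,5}:3
  start at 0(u): 3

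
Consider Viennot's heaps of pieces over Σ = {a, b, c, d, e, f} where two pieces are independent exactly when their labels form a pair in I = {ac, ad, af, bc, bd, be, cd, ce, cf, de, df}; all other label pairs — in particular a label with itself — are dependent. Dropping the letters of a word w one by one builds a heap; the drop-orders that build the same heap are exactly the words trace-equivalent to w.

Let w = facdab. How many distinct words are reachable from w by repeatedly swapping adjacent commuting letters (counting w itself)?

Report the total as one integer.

90

#0=f has no predecessor
#1=a has no predecessor
#2=c has no predecessor
#3=d has no predecessor
#4=a depends on [1:a]
#5=b depends on [0:f, 4:a]
sources: [0:f, 1:a, 2:c, 3:d]
N(rest) = Σ N(rest − s) over sources s of rest; N(one piece) = 1:
  size 1 → [2]=1  [3]=1  [5]=1
  size 2 → [0,5]=1  [2,3]=2  [2,5]=2  [3,5]=2  [4,5]=1
  size 3 → [0,2,5]=3  [0,3,5]=3  [0,4,5]=2  [1,4,5]=1  [2,3,5]=6  [2,4,5]=3  [3,4,5]=3
  size 4 → [0,1,4,5]=3  [0,2,3,5]=12  [0,2,4,5]=8  [0,3,4,5]=8  [1,2,4,5]=4  [1,3,4,5]=4  [2,3,4,5]=12
  first=0(f) contributes 20
  first=1(a) contributes 40
  first=2(c) contributes 15
  first=3(d) contributes 15
|[w]| = 90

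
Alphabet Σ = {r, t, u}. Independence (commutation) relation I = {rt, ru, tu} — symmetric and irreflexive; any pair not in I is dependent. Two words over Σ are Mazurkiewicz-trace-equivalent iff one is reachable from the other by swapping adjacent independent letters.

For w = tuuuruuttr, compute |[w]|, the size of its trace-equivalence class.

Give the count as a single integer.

#0=t has no predecessor
#1=u has no predecessor
#2=u depends on [1:u]
#3=u depends on [2:u]
#4=r has no predecessor
#5=u depends on [3:u]
#6=u depends on [5:u]
#7=t depends on [0:t]
#8=t depends on [7:t]
#9=r depends on [4:r]
sources: [0:t, 1:u, 4:r]
N(rest) = Σ N(rest − s) over sources s of rest; N(one piece) = 1:
  size 1 → [6]=1  [8]=1  [9]=1
  size 2 → [4,9]=1  [5,6]=1  [6,8]=2  [6,9]=2  [7,8]=1  [8,9]=2
  size 3 → [0,7,8]=1  [3,5,6]=1  [4,6,9]=3  [4,8,9]=3  [5,6,8]=3  [5,6,9]=3  [6,7,8]=3  [6,8,9]=6  [7,8,9]=3
  size 4 → [0,6,7,8]=4  [0,7,8,9]=4  [2,3,5,6]=1  [3,5,6,8]=4  [3,5,6,9]=4  [4,5,6,9]=6  [4,6,8,9]=12  [4,7,8,9]=6  [5,6,7,8]=6  [5,6,8,9]=12  [6,7,8,9]=12
  size 5 → [0,4,7,8,9]=10  [0,5,6,7,8]=10  [0,6,7,8,9]=20  [1,2,3,5,6]=1  [2,3,5,6,8]=5  [2,3,5,6,9]=5  [3,4,5,6,9]=10  [3,5,6,7,8]=10  [3,5,6,8,9]=20  [4,5,6,8,9]=30  [4,6,7,8,9]=30  [5,6,7,8,9]=30
  size 6 → [0,3,5,6,7,8]=20  [0,4,6,7,8,9]=60  [0,5,6,7,8,9]=60  [1,2,3,5,6,8]=6  [1,2,3,5,6,9]=6  [2,3,4,5,6,9]=15  [2,3,5,6,7,8]=15  [2,3,5,6,8,9]=30  [3,4,5,6,8,9]=60  [3,5,6,7,8,9]=60  [4,5,6,7,8,9]=90
  size 7 → [0,2,3,5,6,7,8]=35  [0,3,5,6,7,8,9]=140  [0,4,5,6,7,8,9]=210  [1,2,3,4,5,6,9]=21  [1,2,3,5,6,7,8]=21  [1,2,3,5,6,8,9]=42  [2,3,4,5,6,8,9]=105  [2,3,5,6,7,8,9]=105  [3,4,5,6,7,8,9]=210
  size 8 → [0,1,2,3,5,6,7,8]=56  [0,2,3,5,6,7,8,9]=280  [0,3,4,5,6,7,8,9]=560  [1,2,3,4,5,6,8,9]=168  [1,2,3,5,6,7,8,9]=168  [2,3,4,5,6,7,8,9]=420
  first=0(t) contributes 756
  first=1(u) contributes 1260
  first=4(r) contributes 504
|[w]| = 2520

2520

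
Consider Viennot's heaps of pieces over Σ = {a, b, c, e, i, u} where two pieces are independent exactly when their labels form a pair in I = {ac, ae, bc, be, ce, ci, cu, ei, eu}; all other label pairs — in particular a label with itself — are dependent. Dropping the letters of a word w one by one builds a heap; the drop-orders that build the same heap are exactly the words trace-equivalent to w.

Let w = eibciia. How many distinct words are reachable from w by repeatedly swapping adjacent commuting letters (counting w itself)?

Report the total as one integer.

drop 0:e onto floor
drop 1:i onto floor
drop 2:b onto {1:i}
drop 3:c onto floor
drop 4:i onto {2:b}
drop 5:i onto {4:i}
drop 6:a onto {5:i}
ground layer = {0:e, 1:i, 3:c}
drop-orders for the pieces not yet dropped (sum over which currently-grounded one goes next):
  1 to go: {0} 1  {3} 1  {6} 1
  2 to go: {0,3} 2  {0,6} 2  {3,6} 2  {5,6} 1
  3 to go: {0,3,6} 6  {0,5,6} 3  {3,5,6} 3  {4,5,6} 1
  4 to go: {0,3,5,6} 12  {0,4,5,6} 4  {2,4,5,6} 1  {3,4,5,6} 4
  5 to go: {0,2,4,5,6} 5  {0,3,4,5,6} 20  {1,2,4,5,6} 1  {2,3,4,5,6} 5
  if 0:e drops first: 6 orders
  if 1:i drops first: 30 orders
  if 3:c drops first: 6 orders
heap linearizations: 42

42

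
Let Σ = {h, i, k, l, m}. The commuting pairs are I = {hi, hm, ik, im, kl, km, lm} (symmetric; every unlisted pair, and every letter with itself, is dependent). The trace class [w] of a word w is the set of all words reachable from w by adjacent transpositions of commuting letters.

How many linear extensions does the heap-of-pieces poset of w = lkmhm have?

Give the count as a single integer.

20

#0=l has no predecessor
#1=k has no predecessor
#2=m has no predecessor
#3=h depends on [0:l, 1:k]
#4=m depends on [2:m]
sources: [0:l, 1:k, 2:m]
N(rest) = Σ N(rest − s) over sources s of rest; N(one piece) = 1:
  size 1 → [3]=1  [4]=1
  size 2 → [0,3]=1  [1,3]=1  [2,4]=1  [3,4]=2
  size 3 → [0,1,3]=2  [0,3,4]=3  [1,3,4]=3  [2,3,4]=3
  first=0(l) contributes 6
  first=1(k) contributes 6
  first=2(m) contributes 8
|[w]| = 20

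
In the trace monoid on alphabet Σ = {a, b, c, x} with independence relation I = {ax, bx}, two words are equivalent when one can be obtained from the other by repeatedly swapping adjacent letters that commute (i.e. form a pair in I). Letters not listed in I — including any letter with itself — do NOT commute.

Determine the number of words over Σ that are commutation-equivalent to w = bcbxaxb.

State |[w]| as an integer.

#0=b has no predecessor
#1=c depends on [0:b]
#2=b depends on [1:c]
#3=x depends on [1:c]
#4=a depends on [2:b]
#5=x depends on [3:x]
#6=b depends on [4:a]
sources: [0:b]
N(rest) = Σ N(rest − s) over sources s of rest; N(one piece) = 1:
  size 1 → [5]=1  [6]=1
  size 2 → [3,5]=1  [4,6]=1  [5,6]=2
  size 3 → [2,4,6]=1  [3,5,6]=3  [4,5,6]=3
  size 4 → [2,4,5,6]=4  [3,4,5,6]=6
  size 5 → [2,3,4,5,6]=10
  first=0(b) contributes 10

10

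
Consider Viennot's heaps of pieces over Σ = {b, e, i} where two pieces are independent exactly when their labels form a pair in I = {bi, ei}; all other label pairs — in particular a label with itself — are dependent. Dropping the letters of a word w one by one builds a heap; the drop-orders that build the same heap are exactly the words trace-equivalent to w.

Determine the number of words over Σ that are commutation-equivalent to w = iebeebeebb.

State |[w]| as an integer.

10

0(i) covers ∅
1(e) covers ∅
2(b) covers 1:e
3(e) covers 2:b
4(e) covers 3:e
5(b) covers 4:e
6(e) covers 5:b
7(e) covers 6:e
8(b) covers 7:e
9(b) covers 8:b
floor of heap: 0:i, 1:e
completions by unplaced set U, small U first (add the entries for U minus each lowest piece of U):
  |U|=1: {0}:1  {9}:1
  |U|=2: {0,9}:2  {8,9}:1
  |U|=3: {0,8,9}:3  {7,8,9}:1
  |U|=4: {0,7,8,9}:4  {6,7,8,9}:1
  |U|=5: {0,6,7,8,9}:5  {5,6,7,8,9}:1
  |U|=6: {0,5,6,7,8,9}:6  {4,5,6,7,8,9}:1
  |U|=7: {0,4,5,6,7,8,9}:7  {3,4,5,6,7,8,9}:1
  |U|=8: {0,3,4,5,6,7,8,9}:8  {2,3,4,5,6,7,8,9}:1
  start at 0(i): 1
  start at 1(e): 9
sum over floor = 10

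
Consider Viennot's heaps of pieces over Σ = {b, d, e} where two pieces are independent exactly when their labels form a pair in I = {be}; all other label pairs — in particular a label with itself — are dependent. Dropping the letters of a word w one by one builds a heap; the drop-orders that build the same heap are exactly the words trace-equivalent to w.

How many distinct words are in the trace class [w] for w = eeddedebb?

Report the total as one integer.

3

0(e) covers ∅
1(e) covers 0:e
2(d) covers 1:e
3(d) covers 2:d
4(e) covers 3:d
5(d) covers 4:e
6(e) covers 5:d
7(b) covers 5:d
8(b) covers 7:b
floor of heap: 0:e
completions by unplaced set U, small U first (add the entries for U minus each lowest piece of U):
  |U|=1: {6}:1  {8}:1
  |U|=2: {6,8}:2  {7,8}:1
  |U|=3: {6,7,8}:3
  |U|=4: {5,6,7,8}:3
  |U|=5: {4,5,6,7,8}:3
  |U|=6: {3,4,5,6,7,8}:3
  |U|=7: {2,3,4,5,6,7,8}:3
  start at 0(e): 3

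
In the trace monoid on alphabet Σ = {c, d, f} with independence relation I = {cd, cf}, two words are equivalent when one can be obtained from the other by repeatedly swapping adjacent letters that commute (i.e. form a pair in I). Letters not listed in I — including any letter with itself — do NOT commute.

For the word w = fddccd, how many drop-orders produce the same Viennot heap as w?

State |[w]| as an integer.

15

drop 0:f onto floor
drop 1:d onto {0:f}
drop 2:d onto {1:d}
drop 3:c onto floor
drop 4:c onto {3:c}
drop 5:d onto {2:d}
ground layer = {0:f, 3:c}
drop-orders for the pieces not yet dropped (sum over which currently-grounded one goes next):
  1 to go: {4} 1  {5} 1
  2 to go: {2,5} 1  {3,4} 1  {4,5} 2
  3 to go: {1,2,5} 1  {2,4,5} 3  {3,4,5} 3
  4 to go: {0,1,2,5} 1  {1,2,4,5} 4  {2,3,4,5} 6
  if 0:f drops first: 10 orders
  if 3:c drops first: 5 orders
heap linearizations: 15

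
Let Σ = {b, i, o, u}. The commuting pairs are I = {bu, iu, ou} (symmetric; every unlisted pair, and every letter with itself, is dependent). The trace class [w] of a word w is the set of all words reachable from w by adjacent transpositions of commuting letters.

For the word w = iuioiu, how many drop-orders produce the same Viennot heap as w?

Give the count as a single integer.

0(i) covers ∅
1(u) covers ∅
2(i) covers 0:i
3(o) covers 2:i
4(i) covers 3:o
5(u) covers 1:u
floor of heap: 0:i, 1:u
completions by unplaced set U, small U first (add the entries for U minus each lowest piece of U):
  |U|=1: {4}:1  {5}:1
  |U|=2: {1,5}:1  {3,4}:1  {4,5}:2
  |U|=3: {1,4,5}:3  {2,3,4}:1  {3,4,5}:3
  |U|=4: {0,2,3,4}:1  {1,3,4,5}:6  {2,3,4,5}:4
  start at 0(i): 10
  start at 1(u): 5
sum over floor = 15

15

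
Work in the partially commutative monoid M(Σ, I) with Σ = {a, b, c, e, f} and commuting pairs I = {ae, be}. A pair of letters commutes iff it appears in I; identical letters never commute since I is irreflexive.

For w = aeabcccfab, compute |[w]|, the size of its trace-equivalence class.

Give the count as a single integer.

piece 0:a — minimal
piece 1:e — minimal
piece 2:a rests on {0:a}
piece 3:b rests on {2:a}
piece 4:c rests on {1:e, 3:b}
piece 5:c rests on {4:c}
piece 6:c rests on {5:c}
piece 7:f rests on {6:c}
piece 8:a rests on {7:f}
piece 9:b rests on {8:a}
minimal pieces: {0:a, 1:e}
ways to finish when only these pieces remain (= sum over removing one remaining piece with nothing left below it):
  1 left: {9}→1
  2 left: {8,9}→1
  3 left: {7,8,9}→1
  4 left: {6,7,8,9}→1
  5 left: {5,6,7,8,9}→1
  6 left: {4,5,6,7,8,9}→1
  7 left: {1,4,5,6,7,8,9}→1  {3,4,5,6,7,8,9}→1
  8 left: {1,3,4,5,6,7,8,9}→2  {2,3,4,5,6,7,8,9}→1
  placing 0:a first → 3 extensions
  placing 1:e first → 1 extensions
total linear extensions = 4

4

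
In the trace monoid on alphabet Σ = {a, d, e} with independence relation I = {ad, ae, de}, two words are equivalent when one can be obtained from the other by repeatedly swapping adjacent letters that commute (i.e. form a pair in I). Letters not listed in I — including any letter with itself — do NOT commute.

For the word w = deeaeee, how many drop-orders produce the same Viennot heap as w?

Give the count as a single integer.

#0=d has no predecessor
#1=e has no predecessor
#2=e depends on [1:e]
#3=a has no predecessor
#4=e depends on [2:e]
#5=e depends on [4:e]
#6=e depends on [5:e]
sources: [0:d, 1:e, 3:a]
N(rest) = Σ N(rest − s) over sources s of rest; N(one piece) = 1:
  size 1 → [0]=1  [3]=1  [6]=1
  size 2 → [0,3]=2  [0,6]=2  [3,6]=2  [5,6]=1
  size 3 → [0,3,6]=6  [0,5,6]=3  [3,5,6]=3  [4,5,6]=1
  size 4 → [0,3,5,6]=12  [0,4,5,6]=4  [2,4,5,6]=1  [3,4,5,6]=4
  size 5 → [0,2,4,5,6]=5  [0,3,4,5,6]=20  [1,2,4,5,6]=1  [2,3,4,5,6]=5
  first=0(d) contributes 6
  first=1(e) contributes 30
  first=3(a) contributes 6
|[w]| = 42

42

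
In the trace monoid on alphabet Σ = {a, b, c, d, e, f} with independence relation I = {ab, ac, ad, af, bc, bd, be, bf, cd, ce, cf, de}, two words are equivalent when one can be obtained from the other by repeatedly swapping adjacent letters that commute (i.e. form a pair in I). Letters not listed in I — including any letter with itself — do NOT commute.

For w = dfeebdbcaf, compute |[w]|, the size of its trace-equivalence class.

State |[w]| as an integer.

#0=d has no predecessor
#1=f depends on [0:d]
#2=e depends on [1:f]
#3=e depends on [2:e]
#4=b has no predecessor
#5=d depends on [1:f]
#6=b depends on [4:b]
#7=c has no predecessor
#8=a depends on [3:e]
#9=f depends on [3:e, 5:d]
sources: [0:d, 4:b, 7:c]
N(rest) = Σ N(rest − s) over sources s of rest; N(one piece) = 1:
  size 1 → [6]=1  [7]=1  [8]=1  [9]=1
  size 2 → [4,6]=1  [5,9]=1  [6,7]=2  [6,8]=2  [6,9]=2  [7,8]=2  [7,9]=2  [8,9]=2
  size 3 → [3,8,9]=2  [4,6,7]=3  [4,6,8]=3  [4,6,9]=3  [5,6,9]=3  [5,7,9]=3  [5,8,9]=3  [6,7,8]=6  [6,7,9]=6  [6,8,9]=6  [7,8,9]=6
  size 4 → [2,3,8,9]=2  [3,5,8,9]=5  [3,6,8,9]=8  [3,7,8,9]=8  [4,5,6,9]=6  [4,6,7,8]=12  [4,6,7,9]=12  [4,6,8,9]=12  [5,6,7,9]=12  [5,6,8,9]=12  [5,7,8,9]=12  [6,7,8,9]=24
  size 5 → [2,3,5,8,9]=7  [2,3,6,8,9]=10  [2,3,7,8,9]=10  [3,4,6,8,9]=20  [3,5,6,8,9]=25  [3,5,7,8,9]=25  [3,6,7,8,9]=40  [4,5,6,7,9]=30  [4,5,6,8,9]=30  [4,6,7,8,9]=60  [5,6,7,8,9]=60
  size 6 → [1,2,3,5,8,9]=7  [2,3,4,6,8,9]=30  [2,3,5,6,8,9]=42  [2,3,5,7,8,9]=42  [2,3,6,7,8,9]=60  [3,4,5,6,8,9]=75  [3,4,6,7,8,9]=120  [3,5,6,7,8,9]=150  [4,5,6,7,8,9]=180
  size 7 → [0,1,2,3,5,8,9]=7  [1,2,3,5,6,8,9]=49  [1,2,3,5,7,8,9]=49  [2,3,4,5,6,8,9]=147  [2,3,4,6,7,8,9]=210  [2,3,5,6,7,8,9]=294  [3,4,5,6,7,8,9]=525
  size 8 → [0,1,2,3,5,6,8,9]=56  [0,1,2,3,5,7,8,9]=56  [1,2,3,4,5,6,8,9]=196  [1,2,3,5,6,7,8,9]=392  [2,3,4,5,6,7,8,9]=1176
  first=0(d) contributes 1764
  first=4(b) contributes 504
  first=7(c) contributes 252
|[w]| = 2520

2520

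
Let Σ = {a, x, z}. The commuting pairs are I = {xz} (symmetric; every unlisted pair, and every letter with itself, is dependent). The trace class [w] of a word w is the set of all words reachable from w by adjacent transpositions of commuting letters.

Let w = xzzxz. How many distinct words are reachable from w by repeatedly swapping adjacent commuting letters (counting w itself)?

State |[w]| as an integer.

10

piece 0:x — minimal
piece 1:z — minimal
piece 2:z rests on {1:z}
piece 3:x rests on {0:x}
piece 4:z rests on {2:z}
minimal pieces: {0:x, 1:z}
ways to finish when only these pieces remain (= sum over removing one remaining piece with nothing left below it):
  1 left: {3}→1  {4}→1
  2 left: {0,3}→1  {2,4}→1  {3,4}→2
  3 left: {0,3,4}→3  {1,2,4}→1  {2,3,4}→3
  placing 0:x first → 4 extensions
  placing 1:z first → 6 extensions
total linear extensions = 10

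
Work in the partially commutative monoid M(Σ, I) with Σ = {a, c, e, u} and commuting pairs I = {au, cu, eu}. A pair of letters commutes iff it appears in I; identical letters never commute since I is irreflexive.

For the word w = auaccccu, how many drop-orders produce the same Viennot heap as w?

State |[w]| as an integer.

drop 0:a onto floor
drop 1:u onto floor
drop 2:a onto {0:a}
drop 3:c onto {2:a}
drop 4:c onto {3:c}
drop 5:c onto {4:c}
drop 6:c onto {5:c}
drop 7:u onto {1:u}
ground layer = {0:a, 1:u}
drop-orders for the pieces not yet dropped (sum over which currently-grounded one goes next):
  1 to go: {6} 1  {7} 1
  2 to go: {1,7} 1  {5,6} 1  {6,7} 2
  3 to go: {1,6,7} 3  {4,5,6} 1  {5,6,7} 3
  4 to go: {1,5,6,7} 6  {3,4,5,6} 1  {4,5,6,7} 4
  5 to go: {1,4,5,6,7} 10  {2,3,4,5,6} 1  {3,4,5,6,7} 5
  6 to go: {0,2,3,4,5,6} 1  {1,3,4,5,6,7} 15  {2,3,4,5,6,7} 6
  if 0:a drops first: 21 orders
  if 1:u drops first: 7 orders
heap linearizations: 28

28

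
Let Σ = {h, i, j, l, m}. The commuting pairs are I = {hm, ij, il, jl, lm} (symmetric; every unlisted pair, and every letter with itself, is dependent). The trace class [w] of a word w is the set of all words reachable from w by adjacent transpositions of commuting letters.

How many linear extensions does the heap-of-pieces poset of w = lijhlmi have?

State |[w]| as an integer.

34

0(l) covers ∅
1(i) covers ∅
2(j) covers ∅
3(h) covers 0:l, 1:i, 2:j
4(l) covers 3:h
5(m) covers 1:i, 2:j
6(i) covers 3:h, 5:m
floor of heap: 0:l, 1:i, 2:j
completions by unplaced set U, small U first (add the entries for U minus each lowest piece of U):
  |U|=1: {4}:1  {6}:1
  |U|=2: {4,6}:2  {5,6}:1
  |U|=3: {3,4,6}:2  {4,5,6}:3
  |U|=4: {0,3,4,6}:2  {3,4,5,6}:5
  |U|=5: {0,3,4,5,6}:7  {1,3,4,5,6}:5  {2,3,4,5,6}:5
  start at 0(l): 10
  start at 1(i): 12
  start at 2(j): 12
sum over floor = 34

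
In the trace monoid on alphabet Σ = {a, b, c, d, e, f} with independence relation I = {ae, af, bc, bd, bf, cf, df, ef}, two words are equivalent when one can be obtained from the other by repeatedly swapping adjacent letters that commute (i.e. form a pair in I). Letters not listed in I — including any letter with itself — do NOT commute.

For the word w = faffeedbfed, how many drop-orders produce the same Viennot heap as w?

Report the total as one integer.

1980

0(f) covers ∅
1(a) covers ∅
2(f) covers 0:f
3(f) covers 2:f
4(e) covers ∅
5(e) covers 4:e
6(d) covers 1:a, 5:e
7(b) covers 1:a, 5:e
8(f) covers 3:f
9(e) covers 6:d, 7:b
10(d) covers 9:e
floor of heap: 0:f, 1:a, 4:e
completions by unplaced set U, small U first (add the entries for U minus each lowest piece of U):
  |U|=1: {8}:1  {10}:1
  |U|=2: {3,8}:1  {8,10}:2  {9,10}:1
  |U|=3: {2,3,8}:1  {3,8,10}:3  {6,9,10}:1  {7,9,10}:1  {8,9,10}:3
  |U|=4: {0,2,3,8}:1  {2,3,8,10}:4  {3,8,9,10}:6  {6,7,9,10}:2  {6,8,9,10}:4  {7,8,9,10}:4
  |U|=5: {0,2,3,8,10}:5  {1,6,7,9,10}:2  {2,3,8,9,10}:10  {3,6,8,9,10}:10  {3,7,8,9,10}:10  {5,6,7,9,10}:2  {6,7,8,9,10}:10
  |U|=6: {0,2,3,8,9,10}:15  {1,5,6,7,9,10}:4  {1,6,7,8,9,10}:12  {2,3,6,8,9,10}:20  {2,3,7,8,9,10}:20  {3,6,7,8,9,10}:30  {4,5,6,7,9,10}:2  {5,6,7,8,9,10}:12
  |U|=7: {0,2,3,6,8,9,10}:35  {0,2,3,7,8,9,10}:35  {1,3,6,7,8,9,10}:42  {1,4,5,6,7,9,10}:6  {1,5,6,7,8,9,10}:28  {2,3,6,7,8,9,10}:70  {3,5,6,7,8,9,10}:42  {4,5,6,7,8,9,10}:14
  |U|=8: {0,2,3,6,7,8,9,10}:140  {1,2,3,6,7,8,9,10}:112  {1,3,5,6,7,8,9,10}:112  {1,4,5,6,7,8,9,10}:48  {2,3,5,6,7,8,9,10}:112  {3,4,5,6,7,8,9,10}:56
  |U|=9: {0,1,2,3,6,7,8,9,10}:252  {0,2,3,5,6,7,8,9,10}:252  {1,2,3,5,6,7,8,9,10}:336  {1,3,4,5,6,7,8,9,10}:216  {2,3,4,5,6,7,8,9,10}:168
  start at 0(f): 720
  start at 1(a): 420
  start at 4(e): 840
sum over floor = 1980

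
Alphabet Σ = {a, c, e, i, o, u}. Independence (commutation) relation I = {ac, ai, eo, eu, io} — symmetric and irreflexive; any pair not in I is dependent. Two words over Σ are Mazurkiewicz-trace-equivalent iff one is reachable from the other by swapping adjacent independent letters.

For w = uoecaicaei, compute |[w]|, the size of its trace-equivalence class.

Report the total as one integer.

piece 0:u — minimal
piece 1:o rests on {0:u}
piece 2:e — minimal
piece 3:c rests on {1:o, 2:e}
piece 4:a rests on {1:o, 2:e}
piece 5:i rests on {3:c}
piece 6:c rests on {5:i}
piece 7:a rests on {4:a}
piece 8:e rests on {6:c, 7:a}
piece 9:i rests on {8:e}
minimal pieces: {0:u, 2:e}
ways to finish when only these pieces remain (= sum over removing one remaining piece with nothing left below it):
  1 left: {9}→1
  2 left: {8,9}→1
  3 left: {6,8,9}→1  {7,8,9}→1
  4 left: {4,7,8,9}→1  {5,6,8,9}→1  {6,7,8,9}→2
  5 left: {3,5,6,8,9}→1  {4,6,7,8,9}→3  {5,6,7,8,9}→3
  6 left: {3,5,6,7,8,9}→4  {4,5,6,7,8,9}→6
  7 left: {3,4,5,6,7,8,9}→10
  8 left: {1,3,4,5,6,7,8,9}→10  {2,3,4,5,6,7,8,9}→10
  placing 0:u first → 20 extensions
  placing 2:e first → 10 extensions
total linear extensions = 30

30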